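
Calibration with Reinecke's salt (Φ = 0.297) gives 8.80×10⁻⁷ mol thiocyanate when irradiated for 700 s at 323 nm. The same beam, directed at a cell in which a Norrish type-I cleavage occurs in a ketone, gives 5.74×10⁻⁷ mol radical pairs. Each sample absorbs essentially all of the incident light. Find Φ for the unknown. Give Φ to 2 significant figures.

Photons absorbed by the actinometer: 8.80×10⁻⁷ / 0.297 = 2.963×10⁻⁶ mol.
Φ(unknown) = 5.74×10⁻⁷ / 2.963×10⁻⁶ = 0.19.

Φ = 0.19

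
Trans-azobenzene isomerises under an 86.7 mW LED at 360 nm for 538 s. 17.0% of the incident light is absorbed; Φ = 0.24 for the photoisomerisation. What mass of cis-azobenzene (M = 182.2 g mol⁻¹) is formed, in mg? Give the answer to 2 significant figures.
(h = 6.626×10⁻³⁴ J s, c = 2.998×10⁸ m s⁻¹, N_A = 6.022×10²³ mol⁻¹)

1.0 mg

Photon energy at 360 nm: hc/λ = (6.626×10⁻³⁴)(2.998×10⁸)/(360×10⁻⁹) = 5.518×10⁻¹⁹ J.
Energy delivered: (86.7 mW)(538 s) = 46.64 J.
Photons incident: 46.64 / 5.518×10⁻¹⁹ = 8.452×10¹⁹, i.e. 8.452×10¹⁹/6.022×10²³ = 1.404×10⁻⁴ mol.
Photons absorbed: 0.170 × 1.404×10⁻⁴ = 2.387×10⁻⁵ mol.
Product: Φ × n_abs = 0.24 × 2.387×10⁻⁵ = 5.729×10⁻⁶ mol.
Mass: 5.729×10⁻⁶ × 182.2 = 0.001044 g = 1.0 mg.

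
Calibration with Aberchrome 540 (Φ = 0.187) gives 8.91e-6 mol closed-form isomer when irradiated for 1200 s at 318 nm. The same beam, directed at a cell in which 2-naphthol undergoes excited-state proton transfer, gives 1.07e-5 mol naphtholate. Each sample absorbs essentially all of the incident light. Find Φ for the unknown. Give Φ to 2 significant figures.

Photons absorbed by the actinometer: 8.91e-6 / 0.187 = 4.765e-5 mol.
Φ(unknown) = 1.07e-5 / 4.765e-5 = 0.22.

Φ = 0.22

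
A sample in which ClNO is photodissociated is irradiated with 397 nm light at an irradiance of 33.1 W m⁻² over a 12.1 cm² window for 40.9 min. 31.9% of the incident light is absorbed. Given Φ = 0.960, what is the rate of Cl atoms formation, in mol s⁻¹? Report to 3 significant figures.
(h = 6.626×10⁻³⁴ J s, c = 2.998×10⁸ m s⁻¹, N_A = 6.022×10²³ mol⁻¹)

4.07×10⁻⁸ mol s⁻¹

Photon energy at 397 nm: hc/λ = (6.626×10⁻³⁴)(2.998×10⁸)/(397×10⁻⁹) = 5.004×10⁻¹⁹ J.
Energy delivered: (33.1 W m⁻²)(12.1×10⁻⁴ m²)(2454 s) = 98.29 J.
Photons incident: 98.29 / 5.004×10⁻¹⁹ = 1.964×10²⁰, i.e. 1.964×10²⁰/6.022×10²³ = 3.261×10⁻⁴ mol.
Photons absorbed: 0.319 × 3.261×10⁻⁴ = 1.040×10⁻⁴ mol.
Product formed: 0.960 × 1.040×10⁻⁴ = 9.984×10⁻⁵ mol.
Rate: 9.984×10⁻⁵ / 2454 s = 4.07×10⁻⁸ mol s⁻¹.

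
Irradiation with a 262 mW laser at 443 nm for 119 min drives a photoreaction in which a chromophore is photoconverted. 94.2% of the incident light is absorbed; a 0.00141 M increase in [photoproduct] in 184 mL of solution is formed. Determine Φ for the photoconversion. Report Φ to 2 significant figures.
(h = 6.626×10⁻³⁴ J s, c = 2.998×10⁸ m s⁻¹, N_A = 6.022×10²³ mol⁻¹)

Product: (0.00141 M)(0.184 L) = 2.594×10⁻⁴ mol.
Photon energy at 443 nm: hc/λ = (6.626×10⁻³⁴)(2.998×10⁸)/(443×10⁻⁹) = 4.484×10⁻¹⁹ J.
Energy delivered: (262 mW)(7140 s) = 1871 J.
Photons incident: 1871 / 4.484×10⁻¹⁹ = 4.173×10²¹, i.e. 4.173×10²¹/6.022×10²³ = 0.006930 mol.
Photons absorbed: 0.942 × 0.006930 = 0.006528 mol.
Φ = 2.594×10⁻⁴ mol / 0.006528 mol photons = 0.040.

Φ = 0.040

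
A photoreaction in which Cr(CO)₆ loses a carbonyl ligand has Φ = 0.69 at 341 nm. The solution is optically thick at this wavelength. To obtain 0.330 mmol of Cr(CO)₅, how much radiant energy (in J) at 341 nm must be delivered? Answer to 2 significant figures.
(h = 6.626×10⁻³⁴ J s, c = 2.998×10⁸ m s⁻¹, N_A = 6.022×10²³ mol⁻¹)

170 J

Product: 0.330 mmol = 3.30×10⁻⁴ mol.
Photons that must be absorbed: 3.30×10⁻⁴ / 0.69 = 4.783×10⁻⁴ mol.
Photon energy: hc/λ = 5.825×10⁻¹⁹ J; per mole, 3.508×10⁵ J mol⁻¹.
Energy required: 4.783×10⁻⁴ × 3.508×10⁵ = 170 J.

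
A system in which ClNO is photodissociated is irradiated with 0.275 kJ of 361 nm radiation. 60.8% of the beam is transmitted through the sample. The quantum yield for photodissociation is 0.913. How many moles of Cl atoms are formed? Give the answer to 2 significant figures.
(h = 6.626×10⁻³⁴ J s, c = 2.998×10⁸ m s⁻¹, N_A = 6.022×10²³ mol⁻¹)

Photon energy at 361 nm: hc/λ = (6.626×10⁻³⁴)(2.998×10⁸)/(361×10⁻⁹) = 5.503×10⁻¹⁹ J.
Incident energy: 0.275 kJ = 275 J.
Photons incident: 275 / 5.503×10⁻¹⁹ = 4.997×10²⁰, i.e. 4.997×10²⁰/6.022×10²³ = 8.298×10⁻⁴ mol.
Fraction absorbed: 1 − 60.8/100 = 0.3920.
Photons absorbed: 0.3920 × 8.298×10⁻⁴ = 3.253×10⁻⁴ mol.
Product: Φ × n_abs = 0.913 × 3.253×10⁻⁴ = 2.970×10⁻⁴ mol.

3.0×10⁻⁴ mol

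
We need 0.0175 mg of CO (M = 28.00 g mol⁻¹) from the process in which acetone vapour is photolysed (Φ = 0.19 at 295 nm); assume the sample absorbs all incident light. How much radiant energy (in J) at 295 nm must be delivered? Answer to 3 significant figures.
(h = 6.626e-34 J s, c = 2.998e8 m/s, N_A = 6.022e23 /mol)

Product: 0.0175 mg / 28.00 g mol⁻¹ = 6.250e-7 mol.
Photons that must be absorbed: 6.250e-7 / 0.19 = 3.289e-6 mol.
Photon energy: hc/λ = 6.734e-19 J; per mole, 4.055e5 J mol⁻¹.
Energy required: 3.289e-6 × 4.055e5 = 1.33 J.

1.33 J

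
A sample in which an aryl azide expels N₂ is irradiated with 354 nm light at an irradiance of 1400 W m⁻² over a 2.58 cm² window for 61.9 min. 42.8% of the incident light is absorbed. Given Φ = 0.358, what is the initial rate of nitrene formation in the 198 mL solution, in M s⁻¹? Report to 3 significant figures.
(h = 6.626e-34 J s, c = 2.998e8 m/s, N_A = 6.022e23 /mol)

8.27e-7 M s⁻¹

Photon energy at 354 nm: hc/λ = (6.626e-34)(2.998e8)/(354e-9) = 5.612e-19 J.
Energy delivered: (1400 W m⁻²)(2.58e-4 m²)(3714 s) = 1341 J.
Photons incident: 1341 / 5.612e-19 = 2.390e21, i.e. 2.390e21/6.022e23 = 0.003969 mol.
Photons absorbed: 0.428 × 0.003969 = 0.001699 mol.
Product formed: 0.358 × 0.001699 = 6.082e-4 mol.
Rate: 6.082e-4 mol / (3714 s × 0.198 L) = 8.27e-7 M s⁻¹.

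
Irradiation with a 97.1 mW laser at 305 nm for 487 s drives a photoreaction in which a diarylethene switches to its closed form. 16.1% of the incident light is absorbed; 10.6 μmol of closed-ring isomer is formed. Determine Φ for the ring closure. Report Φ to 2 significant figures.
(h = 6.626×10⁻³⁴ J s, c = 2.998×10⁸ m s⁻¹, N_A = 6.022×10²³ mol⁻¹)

Product: 10.6 μmol = 1.06×10⁻⁵ mol.
Photon energy at 305 nm: hc/λ = (6.626×10⁻³⁴)(2.998×10⁸)/(305×10⁻⁹) = 6.513×10⁻¹⁹ J.
Energy delivered: (97.1 mW)(487 s) = 47.29 J.
Photons incident: 47.29 / 6.513×10⁻¹⁹ = 7.261×10¹⁹, i.e. 7.261×10¹⁹/6.022×10²³ = 1.206×10⁻⁴ mol.
Photons absorbed: 0.161 × 1.206×10⁻⁴ = 1.942×10⁻⁵ mol.
Φ = 1.06×10⁻⁵ mol / 1.942×10⁻⁵ mol photons = 0.55.

Φ = 0.55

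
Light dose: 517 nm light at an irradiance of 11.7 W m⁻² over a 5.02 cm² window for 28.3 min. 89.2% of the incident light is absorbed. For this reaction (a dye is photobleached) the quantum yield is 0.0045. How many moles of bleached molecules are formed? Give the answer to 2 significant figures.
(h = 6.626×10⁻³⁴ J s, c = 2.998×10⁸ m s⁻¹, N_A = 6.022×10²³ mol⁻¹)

Photon energy at 517 nm: hc/λ = (6.626×10⁻³⁴)(2.998×10⁸)/(517×10⁻⁹) = 3.842×10⁻¹⁹ J.
Energy delivered: (11.7 W m⁻²)(5.02×10⁻⁴ m²)(1698 s) = 9.973 J.
Photons incident: 9.973 / 3.842×10⁻¹⁹ = 2.596×10¹⁹, i.e. 2.596×10¹⁹/6.022×10²³ = 4.311×10⁻⁵ mol.
Photons absorbed: 0.892 × 4.311×10⁻⁵ = 3.845×10⁻⁵ mol.
Product: Φ × n_abs = 0.0045 × 3.845×10⁻⁵ = 1.730×10⁻⁷ mol.

1.7×10⁻⁷ mol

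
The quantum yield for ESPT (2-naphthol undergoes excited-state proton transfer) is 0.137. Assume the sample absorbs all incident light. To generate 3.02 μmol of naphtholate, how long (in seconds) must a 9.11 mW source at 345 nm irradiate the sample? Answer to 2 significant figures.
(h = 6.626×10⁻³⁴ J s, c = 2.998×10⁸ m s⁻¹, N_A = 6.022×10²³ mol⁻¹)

t ≈ 840 s

Product: 3.02 μmol = 3.02×10⁻⁶ mol.
Photons that must be absorbed: 3.02×10⁻⁶ / 0.137 = 2.204×10⁻⁵ mol.
Photon energy: hc/λ = 5.758×10⁻¹⁹ J; per mole, 3.467×10⁵ J mol⁻¹.
Energy required: 2.204×10⁻⁵ × 3.467×10⁵ = 7.641 J.
Time: 7.641 J / 0.00911 W = 840 s.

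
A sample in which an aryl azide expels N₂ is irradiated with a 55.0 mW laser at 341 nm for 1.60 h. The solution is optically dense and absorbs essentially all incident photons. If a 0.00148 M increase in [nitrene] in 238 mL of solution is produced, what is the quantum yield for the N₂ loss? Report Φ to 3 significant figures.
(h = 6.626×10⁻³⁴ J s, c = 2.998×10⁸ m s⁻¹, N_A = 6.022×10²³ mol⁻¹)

Product: (0.00148 M)(0.238 L) = 3.522×10⁻⁴ mol.
Photon energy at 341 nm: hc/λ = (6.626×10⁻³⁴)(2.998×10⁸)/(341×10⁻⁹) = 5.825×10⁻¹⁹ J.
Energy delivered: (55.0 mW)(5760 s) = 316.8 J.
Photons incident: 316.8 / 5.825×10⁻¹⁹ = 5.439×10²⁰, i.e. 5.439×10²⁰/6.022×10²³ = 9.032×10⁻⁴ mol.
Φ = 3.522×10⁻⁴ mol / 9.032×10⁻⁴ mol photons = 0.390.

Φ = 0.390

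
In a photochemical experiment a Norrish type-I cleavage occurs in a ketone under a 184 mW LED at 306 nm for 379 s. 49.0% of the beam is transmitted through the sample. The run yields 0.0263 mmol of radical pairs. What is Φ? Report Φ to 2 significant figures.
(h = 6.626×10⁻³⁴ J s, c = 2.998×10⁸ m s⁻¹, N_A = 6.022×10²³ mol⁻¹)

Φ = 0.29

Product: 0.0263 mmol = 2.63×10⁻⁵ mol.
Photon energy at 306 nm: hc/λ = (6.626×10⁻³⁴)(2.998×10⁸)/(306×10⁻⁹) = 6.492×10⁻¹⁹ J.
Energy delivered: (184 mW)(379 s) = 69.74 J.
Photons incident: 69.74 / 6.492×10⁻¹⁹ = 1.074×10²⁰, i.e. 1.074×10²⁰/6.022×10²³ = 1.783×10⁻⁴ mol.
Fraction absorbed: 1 − 49.0/100 = 0.5100.
Photons absorbed: 0.5100 × 1.783×10⁻⁴ = 9.093×10⁻⁵ mol.
Φ = 2.63×10⁻⁵ mol / 9.093×10⁻⁵ mol photons = 0.29.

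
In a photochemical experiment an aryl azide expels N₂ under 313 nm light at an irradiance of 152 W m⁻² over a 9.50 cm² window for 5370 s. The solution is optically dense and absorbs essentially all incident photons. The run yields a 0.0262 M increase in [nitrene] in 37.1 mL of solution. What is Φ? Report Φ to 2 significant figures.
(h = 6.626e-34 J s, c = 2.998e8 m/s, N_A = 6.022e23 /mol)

Φ = 0.48

Product: (0.0262 M)(0.0371 L) = 9.720e-4 mol.
Photon energy at 313 nm: hc/λ = (6.626e-34)(2.998e8)/(313e-9) = 6.347e-19 J.
Energy delivered: (152 W m⁻²)(9.50e-4 m²)(5370 s) = 775.4 J.
Photons incident: 775.4 / 6.347e-19 = 1.222e21, i.e. 1.222e21/6.022e23 = 0.002029 mol.
Φ = 9.720e-4 mol / 0.002029 mol photons = 0.48.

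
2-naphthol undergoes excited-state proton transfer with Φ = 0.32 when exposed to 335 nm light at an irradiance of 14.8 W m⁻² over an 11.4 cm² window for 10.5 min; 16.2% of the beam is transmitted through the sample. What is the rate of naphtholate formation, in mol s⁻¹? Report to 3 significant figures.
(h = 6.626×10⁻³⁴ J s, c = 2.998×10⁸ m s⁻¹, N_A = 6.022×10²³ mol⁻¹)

Photon energy at 335 nm: hc/λ = (6.626×10⁻³⁴)(2.998×10⁸)/(335×10⁻⁹) = 5.930×10⁻¹⁹ J.
Energy delivered: (14.8 W m⁻²)(11.4×10⁻⁴ m²)(630 s) = 10.63 J.
Photons incident: 10.63 / 5.930×10⁻¹⁹ = 1.793×10¹⁹, i.e. 1.793×10¹⁹/6.022×10²³ = 2.977×10⁻⁵ mol.
Fraction absorbed: 1 − 16.2/100 = 0.8380.
Photons absorbed: 0.8380 × 2.977×10⁻⁵ = 2.495×10⁻⁵ mol.
Product formed: 0.32 × 2.495×10⁻⁵ = 7.984×10⁻⁶ mol.
Rate: 7.984×10⁻⁶ / 630 s = 1.27×10⁻⁸ mol s⁻¹.

1.27×10⁻⁸ mol s⁻¹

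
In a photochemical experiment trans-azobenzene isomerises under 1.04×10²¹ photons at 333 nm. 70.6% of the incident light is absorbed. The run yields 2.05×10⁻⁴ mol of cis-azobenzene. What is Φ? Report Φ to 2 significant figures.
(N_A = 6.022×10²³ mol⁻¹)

Moles of photons: 1.04×10²¹ / 6.022×10²³ = 0.001727 mol.
Photons absorbed: 0.706 × 0.001727 = 0.001219 mol.
Φ = 2.05×10⁻⁴ mol / 0.001219 mol photons = 0.17.

Φ = 0.17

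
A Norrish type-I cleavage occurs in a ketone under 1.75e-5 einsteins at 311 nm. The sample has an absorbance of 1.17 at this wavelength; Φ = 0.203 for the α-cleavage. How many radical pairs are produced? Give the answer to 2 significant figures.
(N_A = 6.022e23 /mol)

Fraction absorbed: 1 − 10^(−1.17) = 0.9324.
Photons absorbed: 0.9324 × 1.75e-5 = 1.632e-5 mol.
Product: Φ × n_abs = 0.203 × 1.632e-5 = 3.313e-6 mol.
As a count: 3.313e-6 × 6.022e23 = 2.0e18.

2.0e18 radical pairs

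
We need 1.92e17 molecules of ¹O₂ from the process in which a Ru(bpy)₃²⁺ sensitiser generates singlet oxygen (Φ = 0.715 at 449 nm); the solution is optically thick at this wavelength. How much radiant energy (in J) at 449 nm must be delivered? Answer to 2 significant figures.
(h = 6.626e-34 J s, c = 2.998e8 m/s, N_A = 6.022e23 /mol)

0.12 J

Product: 1.92e17 / 6.022e23 = 3.188e-7 mol.
Photons that must be absorbed: 3.188e-7 / 0.715 = 4.459e-7 mol.
Photon energy: hc/λ = 4.424e-19 J; per mole, 2.664e5 J mol⁻¹.
Energy required: 4.459e-7 × 2.664e5 = 0.12 J.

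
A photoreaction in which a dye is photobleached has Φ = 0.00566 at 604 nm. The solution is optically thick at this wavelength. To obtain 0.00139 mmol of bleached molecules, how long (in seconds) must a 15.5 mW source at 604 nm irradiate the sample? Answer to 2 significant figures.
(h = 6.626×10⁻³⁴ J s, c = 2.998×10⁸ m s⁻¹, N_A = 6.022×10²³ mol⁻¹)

t ≈ 3100 s

Product: 0.00139 mmol = 1.39×10⁻⁶ mol.
Photons that must be absorbed: 1.39×10⁻⁶ / 0.00566 = 2.456×10⁻⁴ mol.
Photon energy: hc/λ = 3.289×10⁻¹⁹ J; per mole, 1.981×10⁵ J mol⁻¹.
Energy required: 2.456×10⁻⁴ × 1.981×10⁵ = 48.65 J.
Time: 48.65 J / 0.0155 W = 3100 s.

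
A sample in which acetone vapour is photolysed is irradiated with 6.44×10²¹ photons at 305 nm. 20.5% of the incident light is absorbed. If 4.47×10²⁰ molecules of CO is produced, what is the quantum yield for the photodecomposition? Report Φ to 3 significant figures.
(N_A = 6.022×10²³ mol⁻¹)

Φ = 0.339

Product: 4.47×10²⁰ / 6.022×10²³ = 7.423×10⁻⁴ mol.
Moles of photons: 6.44×10²¹ / 6.022×10²³ = 0.01069 mol.
Photons absorbed: 0.205 × 0.01069 = 0.002191 mol.
Φ = 7.423×10⁻⁴ mol / 0.002191 mol photons = 0.339.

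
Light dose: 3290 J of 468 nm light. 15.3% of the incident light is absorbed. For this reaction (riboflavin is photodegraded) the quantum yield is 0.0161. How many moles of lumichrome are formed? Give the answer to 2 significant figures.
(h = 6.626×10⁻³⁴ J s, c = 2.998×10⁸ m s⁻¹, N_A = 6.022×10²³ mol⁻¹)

Photon energy at 468 nm: hc/λ = (6.626×10⁻³⁴)(2.998×10⁸)/(468×10⁻⁹) = 4.245×10⁻¹⁹ J.
Photons incident: 3290 / 4.245×10⁻¹⁹ = 7.750×10²¹, i.e. 7.750×10²¹/6.022×10²³ = 0.01287 mol.
Photons absorbed: 0.153 × 0.01287 = 0.001969 mol.
Product: Φ × n_abs = 0.0161 × 0.001969 = 3.170×10⁻⁵ mol.

3.2×10⁻⁵ mol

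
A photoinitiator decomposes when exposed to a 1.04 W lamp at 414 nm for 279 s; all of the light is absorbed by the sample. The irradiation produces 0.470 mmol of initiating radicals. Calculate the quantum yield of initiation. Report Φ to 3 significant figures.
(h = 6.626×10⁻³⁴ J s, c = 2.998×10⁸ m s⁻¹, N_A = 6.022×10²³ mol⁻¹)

Φ = 0.468

Product: 0.470 mmol = 4.70×10⁻⁴ mol.
Photon energy at 414 nm: hc/λ = (6.626×10⁻³⁴)(2.998×10⁸)/(414×10⁻⁹) = 4.798×10⁻¹⁹ J.
Energy delivered: (1.04 W)(279 s) = 290.2 J.
Photons incident: 290.2 / 4.798×10⁻¹⁹ = 6.048×10²⁰, i.e. 6.048×10²⁰/6.022×10²³ = 0.001004 mol.
Φ = 4.70×10⁻⁴ mol / 0.001004 mol photons = 0.468.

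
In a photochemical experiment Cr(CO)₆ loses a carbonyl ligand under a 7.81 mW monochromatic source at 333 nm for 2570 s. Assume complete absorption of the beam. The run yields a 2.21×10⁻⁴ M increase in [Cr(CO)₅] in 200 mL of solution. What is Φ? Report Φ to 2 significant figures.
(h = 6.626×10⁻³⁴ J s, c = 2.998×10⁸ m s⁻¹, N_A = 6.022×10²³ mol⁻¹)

Product: (2.21×10⁻⁴ M)(0.2 L) = 4.420×10⁻⁵ mol.
Photon energy at 333 nm: hc/λ = (6.626×10⁻³⁴)(2.998×10⁸)/(333×10⁻⁹) = 5.965×10⁻¹⁹ J.
Energy delivered: (7.81 mW)(2570 s) = 20.07 J.
Photons incident: 20.07 / 5.965×10⁻¹⁹ = 3.365×10¹⁹, i.e. 3.365×10¹⁹/6.022×10²³ = 5.588×10⁻⁵ mol.
Φ = 4.420×10⁻⁵ mol / 5.588×10⁻⁵ mol photons = 0.79.

Φ = 0.79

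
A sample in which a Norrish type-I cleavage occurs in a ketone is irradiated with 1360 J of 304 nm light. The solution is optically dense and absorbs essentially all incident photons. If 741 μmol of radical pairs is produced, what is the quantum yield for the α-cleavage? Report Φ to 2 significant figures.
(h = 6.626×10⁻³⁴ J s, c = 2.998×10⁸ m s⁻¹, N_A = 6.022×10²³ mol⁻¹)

Product: 741 μmol = 7.41×10⁻⁴ mol.
Photon energy at 304 nm: hc/λ = (6.626×10⁻³⁴)(2.998×10⁸)/(304×10⁻⁹) = 6.534×10⁻¹⁹ J.
Photons incident: 1360 / 6.534×10⁻¹⁹ = 2.081×10²¹, i.e. 2.081×10²¹/6.022×10²³ = 0.003456 mol.
Φ = 7.41×10⁻⁴ mol / 0.003456 mol photons = 0.21.

Φ = 0.21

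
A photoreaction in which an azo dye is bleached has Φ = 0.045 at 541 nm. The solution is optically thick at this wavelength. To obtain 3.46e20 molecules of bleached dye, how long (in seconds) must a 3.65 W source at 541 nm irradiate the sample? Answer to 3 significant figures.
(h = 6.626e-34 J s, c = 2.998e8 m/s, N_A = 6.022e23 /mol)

t ≈ 773 s

Product: 3.46e20 / 6.022e23 = 5.746e-4 mol.
Photons that must be absorbed: 5.746e-4 / 0.045 = 0.01277 mol.
Photon energy: hc/λ = 3.672e-19 J; per mole, 2.211e5 J mol⁻¹.
Energy required: 0.01277 × 2.211e5 = 2823 J.
Time: 2823 J / 3.65 W = 773 s.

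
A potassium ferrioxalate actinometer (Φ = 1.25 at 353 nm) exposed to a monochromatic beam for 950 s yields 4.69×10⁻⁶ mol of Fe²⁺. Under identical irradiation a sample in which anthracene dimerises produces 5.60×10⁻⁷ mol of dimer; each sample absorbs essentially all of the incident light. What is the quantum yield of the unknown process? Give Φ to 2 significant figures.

Photons absorbed by the actinometer: 4.69×10⁻⁶ / 1.25 = 3.752×10⁻⁶ mol.
Φ(unknown) = 5.60×10⁻⁷ / 3.752×10⁻⁶ = 0.15.

Φ = 0.15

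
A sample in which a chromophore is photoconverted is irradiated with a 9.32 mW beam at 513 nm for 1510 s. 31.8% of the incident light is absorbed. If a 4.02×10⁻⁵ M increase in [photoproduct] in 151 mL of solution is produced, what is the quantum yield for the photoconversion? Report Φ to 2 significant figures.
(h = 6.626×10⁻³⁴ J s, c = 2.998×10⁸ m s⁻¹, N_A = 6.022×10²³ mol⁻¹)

Φ = 0.32

Product: (4.02×10⁻⁵ M)(0.151 L) = 6.070×10⁻⁶ mol.
Photon energy at 513 nm: hc/λ = (6.626×10⁻³⁴)(2.998×10⁸)/(513×10⁻⁹) = 3.872×10⁻¹⁹ J.
Energy delivered: (9.32 mW)(1510 s) = 14.07 J.
Photons incident: 14.07 / 3.872×10⁻¹⁹ = 3.634×10¹⁹, i.e. 3.634×10¹⁹/6.022×10²³ = 6.035×10⁻⁵ mol.
Photons absorbed: 0.318 × 6.035×10⁻⁵ = 1.919×10⁻⁵ mol.
Φ = 6.070×10⁻⁶ mol / 1.919×10⁻⁵ mol photons = 0.32.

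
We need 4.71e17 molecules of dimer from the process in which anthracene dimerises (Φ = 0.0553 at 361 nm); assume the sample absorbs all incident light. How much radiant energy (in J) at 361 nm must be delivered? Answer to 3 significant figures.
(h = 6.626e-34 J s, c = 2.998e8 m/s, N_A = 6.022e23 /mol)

Product: 4.71e17 / 6.022e23 = 7.821e-7 mol.
Photons that must be absorbed: 7.821e-7 / 0.0553 = 1.414e-5 mol.
Photon energy: hc/λ = 5.503e-19 J; per mole, 3.314e5 J mol⁻¹.
Energy required: 1.414e-5 × 3.314e5 = 4.69 J.

4.69 J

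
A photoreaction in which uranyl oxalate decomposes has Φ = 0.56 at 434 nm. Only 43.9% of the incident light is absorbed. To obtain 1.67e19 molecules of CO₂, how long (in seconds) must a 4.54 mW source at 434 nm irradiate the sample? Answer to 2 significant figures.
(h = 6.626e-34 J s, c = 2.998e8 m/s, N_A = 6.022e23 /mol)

Product: 1.67e19 / 6.022e23 = 2.773e-5 mol.
Photons that must be absorbed: 2.773e-5 / 0.56 = 4.952e-5 mol.
Incident photons needed: 4.952e-5 / 0.439 = 1.128e-4 mol.
Photon energy: hc/λ = 4.577e-19 J; per mole, 2.756e5 J mol⁻¹.
Energy required: 1.128e-4 × 2.756e5 = 31.09 J.
Time: 31.09 J / 0.00454 W = 6800 s.

t ≈ 6800 s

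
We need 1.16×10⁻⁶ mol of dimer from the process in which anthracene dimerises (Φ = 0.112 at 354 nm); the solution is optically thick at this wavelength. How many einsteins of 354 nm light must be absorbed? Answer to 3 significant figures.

1.04×10⁻⁵ einstein

Photons that must be absorbed: 1.16×10⁻⁶ / 0.112 = 1.036×10⁻⁵ mol.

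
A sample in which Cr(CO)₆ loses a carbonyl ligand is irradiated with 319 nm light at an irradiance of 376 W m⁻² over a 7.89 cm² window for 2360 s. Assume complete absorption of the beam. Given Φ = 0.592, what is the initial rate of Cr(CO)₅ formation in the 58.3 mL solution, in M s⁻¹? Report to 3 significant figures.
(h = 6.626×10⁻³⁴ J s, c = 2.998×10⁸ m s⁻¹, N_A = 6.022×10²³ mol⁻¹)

8.03×10⁻⁶ M s⁻¹

Photon energy at 319 nm: hc/λ = (6.626×10⁻³⁴)(2.998×10⁸)/(319×10⁻⁹) = 6.227×10⁻¹⁹ J.
Energy delivered: (376 W m⁻²)(7.89×10⁻⁴ m²)(2360 s) = 700.1 J.
Photons incident: 700.1 / 6.227×10⁻¹⁹ = 1.124×10²¹, i.e. 1.124×10²¹/6.022×10²³ = 0.001866 mol.
Product formed: 0.592 × 0.001866 = 0.001105 mol.
Rate: 0.001105 mol / (2360 s × 0.0583 L) = 8.03×10⁻⁶ M s⁻¹.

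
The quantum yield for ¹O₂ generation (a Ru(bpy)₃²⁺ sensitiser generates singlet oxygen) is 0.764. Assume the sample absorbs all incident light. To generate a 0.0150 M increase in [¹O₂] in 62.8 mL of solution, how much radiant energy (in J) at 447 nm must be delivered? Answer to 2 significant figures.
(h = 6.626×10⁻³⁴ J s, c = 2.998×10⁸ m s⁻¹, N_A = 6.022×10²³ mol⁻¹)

Product: (0.0150 M)(0.0628 L) = 9.420×10⁻⁴ mol.
Photons that must be absorbed: 9.420×10⁻⁴ / 0.764 = 0.001233 mol.
Photon energy: hc/λ = 4.444×10⁻¹⁹ J; per mole, 2.676×10⁵ J mol⁻¹.
Energy required: 0.001233 × 2.676×10⁵ = 330 J.

330 J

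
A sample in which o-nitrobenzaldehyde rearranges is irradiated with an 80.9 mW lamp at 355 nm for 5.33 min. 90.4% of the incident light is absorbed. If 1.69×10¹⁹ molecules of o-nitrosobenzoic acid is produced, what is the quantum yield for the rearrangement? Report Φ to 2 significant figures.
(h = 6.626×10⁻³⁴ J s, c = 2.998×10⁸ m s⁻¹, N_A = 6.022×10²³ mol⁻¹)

Φ = 0.40

Product: 1.69×10¹⁹ / 6.022×10²³ = 2.806×10⁻⁵ mol.
Photon energy at 355 nm: hc/λ = (6.626×10⁻³⁴)(2.998×10⁸)/(355×10⁻⁹) = 5.596×10⁻¹⁹ J.
Energy delivered: (80.9 mW)(319.8 s) = 25.87 J.
Photons incident: 25.87 / 5.596×10⁻¹⁹ = 4.623×10¹⁹, i.e. 4.623×10¹⁹/6.022×10²³ = 7.677×10⁻⁵ mol.
Photons absorbed: 0.904 × 7.677×10⁻⁵ = 6.940×10⁻⁵ mol.
Φ = 2.806×10⁻⁵ mol / 6.940×10⁻⁵ mol photons = 0.40.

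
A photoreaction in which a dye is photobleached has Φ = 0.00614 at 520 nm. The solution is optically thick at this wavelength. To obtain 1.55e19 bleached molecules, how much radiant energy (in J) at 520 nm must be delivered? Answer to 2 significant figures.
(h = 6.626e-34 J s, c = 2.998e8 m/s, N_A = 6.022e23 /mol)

Product: 1.55e19 / 6.022e23 = 2.574e-5 mol.
Photons that must be absorbed: 2.574e-5 / 0.00614 = 0.004192 mol.
Photon energy: hc/λ = 3.820e-19 J; per mole, 2.300e5 J mol⁻¹.
Energy required: 0.004192 × 2.300e5 = 960 J.

960 J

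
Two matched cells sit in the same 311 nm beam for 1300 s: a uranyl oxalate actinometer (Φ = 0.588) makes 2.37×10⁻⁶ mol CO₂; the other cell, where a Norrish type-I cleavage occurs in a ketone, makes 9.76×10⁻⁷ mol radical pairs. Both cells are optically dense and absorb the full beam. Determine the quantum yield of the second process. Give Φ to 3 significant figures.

Photons absorbed by the actinometer: 2.37×10⁻⁶ / 0.588 = 4.031×10⁻⁶ mol.
Φ(unknown) = 9.76×10⁻⁷ / 4.031×10⁻⁶ = 0.242.

Φ = 0.242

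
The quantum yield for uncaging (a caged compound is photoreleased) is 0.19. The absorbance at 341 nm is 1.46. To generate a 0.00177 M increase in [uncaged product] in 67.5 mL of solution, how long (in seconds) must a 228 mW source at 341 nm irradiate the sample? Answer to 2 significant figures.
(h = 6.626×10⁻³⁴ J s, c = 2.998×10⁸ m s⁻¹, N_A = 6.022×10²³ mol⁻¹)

Product: (0.00177 M)(0.0675 L) = 1.195×10⁻⁴ mol.
Photons that must be absorbed: 1.195×10⁻⁴ / 0.19 = 6.289×10⁻⁴ mol.
Fraction absorbed: 1 − 10^(−1.46) = 0.9653.
Incident photons needed: 6.289×10⁻⁴ / 0.9653 = 6.515×10⁻⁴ mol.
Photon energy: hc/λ = 5.825×10⁻¹⁹ J; per mole, 3.508×10⁵ J mol⁻¹.
Energy required: 6.515×10⁻⁴ × 3.508×10⁵ = 228.5 J.
Time: 228.5 J / 0.228 W = 1000 s.

t ≈ 1000 s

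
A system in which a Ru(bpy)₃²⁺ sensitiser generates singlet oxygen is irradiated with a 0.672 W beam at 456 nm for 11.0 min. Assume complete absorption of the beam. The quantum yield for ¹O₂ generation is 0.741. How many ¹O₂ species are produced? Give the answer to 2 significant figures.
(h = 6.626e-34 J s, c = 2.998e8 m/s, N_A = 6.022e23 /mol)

7.5e20 species

Photon energy at 456 nm: hc/λ = (6.626e-34)(2.998e8)/(456e-9) = 4.356e-19 J.
Energy delivered: (0.672 W)(660 s) = 443.5 J.
Photons incident: 443.5 / 4.356e-19 = 1.018e21, i.e. 1.018e21/6.022e23 = 0.001690 mol.
Product: Φ × n_abs = 0.741 × 0.001690 = 0.001252 mol.
As a count: 0.001252 × 6.022e23 = 7.5e20.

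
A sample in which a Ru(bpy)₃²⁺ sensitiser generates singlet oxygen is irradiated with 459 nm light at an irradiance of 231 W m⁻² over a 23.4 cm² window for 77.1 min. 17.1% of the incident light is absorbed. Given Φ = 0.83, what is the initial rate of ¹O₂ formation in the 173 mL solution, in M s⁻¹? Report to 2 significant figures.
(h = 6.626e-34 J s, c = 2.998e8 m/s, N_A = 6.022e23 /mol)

Photon energy at 459 nm: hc/λ = (6.626e-34)(2.998e8)/(459e-9) = 4.328e-19 J.
Energy delivered: (231 W m⁻²)(23.4e-4 m²)(4626 s) = 2501 J.
Photons incident: 2501 / 4.328e-19 = 5.779e21, i.e. 5.779e21/6.022e23 = 0.009596 mol.
Photons absorbed: 0.171 × 0.009596 = 0.001641 mol.
Product formed: 0.83 × 0.001641 = 0.001362 mol.
Rate: 0.001362 mol / (4626 s × 0.173 L) = 1.7e-6 M s⁻¹.

1.7e-6 M s⁻¹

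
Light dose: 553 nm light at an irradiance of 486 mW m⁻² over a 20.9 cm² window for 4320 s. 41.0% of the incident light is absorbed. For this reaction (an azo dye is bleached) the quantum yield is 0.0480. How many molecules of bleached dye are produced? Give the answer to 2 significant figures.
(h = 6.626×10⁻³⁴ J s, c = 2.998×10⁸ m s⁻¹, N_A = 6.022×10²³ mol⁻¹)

2.4×10¹⁷ molecules

Photon energy at 553 nm: hc/λ = (6.626×10⁻³⁴)(2.998×10⁸)/(553×10⁻⁹) = 3.592×10⁻¹⁹ J.
Energy delivered: (486 mW m⁻²)(20.9×10⁻⁴ m²)(4320 s) = 4.388 J.
Photons incident: 4.388 / 3.592×10⁻¹⁹ = 1.222×10¹⁹, i.e. 1.222×10¹⁹/6.022×10²³ = 2.029×10⁻⁵ mol.
Photons absorbed: 0.410 × 2.029×10⁻⁵ = 8.319×10⁻⁶ mol.
Product: Φ × n_abs = 0.0480 × 8.319×10⁻⁶ = 3.993×10⁻⁷ mol.
As a count: 3.993×10⁻⁷ × 6.022×10²³ = 2.4×10¹⁷.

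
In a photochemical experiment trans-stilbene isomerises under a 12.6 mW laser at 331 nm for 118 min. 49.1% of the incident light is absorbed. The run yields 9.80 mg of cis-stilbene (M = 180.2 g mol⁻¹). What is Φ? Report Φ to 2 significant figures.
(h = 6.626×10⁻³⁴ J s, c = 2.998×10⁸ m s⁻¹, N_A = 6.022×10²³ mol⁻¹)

Φ = 0.45

Product: 9.80 mg / 180.2 g mol⁻¹ = 5.438×10⁻⁵ mol.
Photon energy at 331 nm: hc/λ = (6.626×10⁻³⁴)(2.998×10⁸)/(331×10⁻⁹) = 6.001×10⁻¹⁹ J.
Energy delivered: (12.6 mW)(7080 s) = 89.21 J.
Photons incident: 89.21 / 6.001×10⁻¹⁹ = 1.487×10²⁰, i.e. 1.487×10²⁰/6.022×10²³ = 2.469×10⁻⁴ mol.
Photons absorbed: 0.491 × 2.469×10⁻⁴ = 1.212×10⁻⁴ mol.
Φ = 5.438×10⁻⁵ mol / 1.212×10⁻⁴ mol photons = 0.45.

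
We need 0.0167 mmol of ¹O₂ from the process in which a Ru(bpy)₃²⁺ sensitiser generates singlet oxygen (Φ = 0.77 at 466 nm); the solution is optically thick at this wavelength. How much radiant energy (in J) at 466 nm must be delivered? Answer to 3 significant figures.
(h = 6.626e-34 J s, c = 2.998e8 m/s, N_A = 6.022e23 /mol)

Product: 0.0167 mmol = 1.67e-5 mol.
Photons that must be absorbed: 1.67e-5 / 0.77 = 2.169e-5 mol.
Photon energy: hc/λ = 4.263e-19 J; per mole, 2.567e5 J mol⁻¹.
Energy required: 2.169e-5 × 2.567e5 = 5.57 J.

5.57 J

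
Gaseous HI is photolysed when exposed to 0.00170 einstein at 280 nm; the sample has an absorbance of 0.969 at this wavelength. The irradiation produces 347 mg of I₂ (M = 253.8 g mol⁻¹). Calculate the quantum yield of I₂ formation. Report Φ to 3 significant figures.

Product: 347 mg / 253.8 g mol⁻¹ = 0.001367 mol.
Fraction absorbed: 1 − 10^(−0.969) = 0.8926.
Photons absorbed: 0.8926 × 0.00170 = 0.001517 mol.
Φ = 0.001367 mol / 0.001517 mol photons = 0.901.

Φ = 0.901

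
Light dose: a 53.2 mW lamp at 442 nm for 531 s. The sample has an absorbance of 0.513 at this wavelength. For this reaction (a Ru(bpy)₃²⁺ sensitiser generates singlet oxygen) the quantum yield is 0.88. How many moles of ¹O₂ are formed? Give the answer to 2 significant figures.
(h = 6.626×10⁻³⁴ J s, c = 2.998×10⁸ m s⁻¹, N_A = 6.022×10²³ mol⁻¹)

Photon energy at 442 nm: hc/λ = (6.626×10⁻³⁴)(2.998×10⁸)/(442×10⁻⁹) = 4.494×10⁻¹⁹ J.
Energy delivered: (53.2 mW)(531 s) = 28.25 J.
Photons incident: 28.25 / 4.494×10⁻¹⁹ = 6.286×10¹⁹, i.e. 6.286×10¹⁹/6.022×10²³ = 1.044×10⁻⁴ mol.
Fraction absorbed: 1 − 10^(−0.513) = 0.6931.
Photons absorbed: 0.6931 × 1.044×10⁻⁴ = 7.236×10⁻⁵ mol.
Product: Φ × n_abs = 0.88 × 7.236×10⁻⁵ = 6.368×10⁻⁵ mol.

6.4×10⁻⁵ mol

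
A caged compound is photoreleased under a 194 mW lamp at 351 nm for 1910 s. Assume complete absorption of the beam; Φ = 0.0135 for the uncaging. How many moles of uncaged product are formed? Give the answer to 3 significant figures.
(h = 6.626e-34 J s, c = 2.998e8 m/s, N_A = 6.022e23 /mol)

1.47e-5 mol

Photon energy at 351 nm: hc/λ = (6.626e-34)(2.998e8)/(351e-9) = 5.659e-19 J.
Energy delivered: (194 mW)(1910 s) = 370.5 J.
Photons incident: 370.5 / 5.659e-19 = 6.547e20, i.e. 6.547e20/6.022e23 = 0.001087 mol.
Product: Φ × n_abs = 0.0135 × 0.001087 = 1.467e-5 mol.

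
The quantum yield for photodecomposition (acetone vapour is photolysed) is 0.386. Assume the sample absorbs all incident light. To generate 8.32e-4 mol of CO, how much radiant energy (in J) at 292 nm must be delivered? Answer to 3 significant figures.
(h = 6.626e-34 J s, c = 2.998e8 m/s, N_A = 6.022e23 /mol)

883 J

Photons that must be absorbed: 8.32e-4 / 0.386 = 0.002155 mol.
Photon energy: hc/λ = 6.803e-19 J; per mole, 4.097e5 J mol⁻¹.
Energy required: 0.002155 × 4.097e5 = 883 J.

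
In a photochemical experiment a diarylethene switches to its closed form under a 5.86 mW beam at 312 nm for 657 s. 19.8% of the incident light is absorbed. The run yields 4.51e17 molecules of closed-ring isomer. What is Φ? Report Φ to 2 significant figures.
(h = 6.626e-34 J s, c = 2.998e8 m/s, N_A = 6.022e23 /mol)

Φ = 0.38

Product: 4.51e17 / 6.022e23 = 7.489e-7 mol.
Photon energy at 312 nm: hc/λ = (6.626e-34)(2.998e8)/(312e-9) = 6.367e-19 J.
Energy delivered: (5.86 mW)(657 s) = 3.850 J.
Photons incident: 3.850 / 6.367e-19 = 6.047e18, i.e. 6.047e18/6.022e23 = 1.004e-5 mol.
Photons absorbed: 0.198 × 1.004e-5 = 1.988e-6 mol.
Φ = 7.489e-7 mol / 1.988e-6 mol photons = 0.38.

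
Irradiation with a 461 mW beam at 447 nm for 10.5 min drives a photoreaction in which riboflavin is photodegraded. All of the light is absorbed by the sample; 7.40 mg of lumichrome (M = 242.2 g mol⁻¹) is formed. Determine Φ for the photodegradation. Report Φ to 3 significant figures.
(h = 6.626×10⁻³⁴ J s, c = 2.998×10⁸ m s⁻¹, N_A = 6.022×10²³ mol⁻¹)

Product: 7.40 mg / 242.2 g mol⁻¹ = 3.055×10⁻⁵ mol.
Photon energy at 447 nm: hc/λ = (6.626×10⁻³⁴)(2.998×10⁸)/(447×10⁻⁹) = 4.444×10⁻¹⁹ J.
Energy delivered: (461 mW)(630 s) = 290.4 J.
Photons incident: 290.4 / 4.444×10⁻¹⁹ = 6.535×10²⁰, i.e. 6.535×10²⁰/6.022×10²³ = 0.001085 mol.
Φ = 3.055×10⁻⁵ mol / 0.001085 mol photons = 0.0282.

Φ = 0.0282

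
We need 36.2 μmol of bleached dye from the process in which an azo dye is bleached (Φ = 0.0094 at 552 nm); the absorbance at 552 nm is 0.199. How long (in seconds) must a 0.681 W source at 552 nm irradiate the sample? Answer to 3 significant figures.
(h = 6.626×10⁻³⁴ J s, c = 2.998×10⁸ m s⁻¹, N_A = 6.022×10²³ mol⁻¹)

Product: 36.2 μmol = 3.62×10⁻⁵ mol.
Photons that must be absorbed: 3.62×10⁻⁵ / 0.0094 = 0.003851 mol.
Fraction absorbed: 1 − 10^(−0.199) = 0.3676.
Incident photons needed: 0.003851 / 0.3676 = 0.01048 mol.
Photon energy: hc/λ = 3.599×10⁻¹⁹ J; per mole, 2.167×10⁵ J mol⁻¹.
Energy required: 0.01048 × 2.167×10⁵ = 2271 J.
Time: 2271 J / 0.681 W = 3330 s.

t ≈ 3330 s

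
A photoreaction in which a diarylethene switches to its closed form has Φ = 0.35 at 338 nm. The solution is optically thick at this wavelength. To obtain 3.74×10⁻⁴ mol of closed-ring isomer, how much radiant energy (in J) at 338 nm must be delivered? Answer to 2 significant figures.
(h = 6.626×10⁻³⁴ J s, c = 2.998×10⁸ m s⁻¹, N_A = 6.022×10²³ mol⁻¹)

Photons that must be absorbed: 3.74×10⁻⁴ / 0.35 = 0.001069 mol.
Photon energy: hc/λ = 5.877×10⁻¹⁹ J; per mole, 3.539×10⁵ J mol⁻¹.
Energy required: 0.001069 × 3.539×10⁵ = 380 J.

380 J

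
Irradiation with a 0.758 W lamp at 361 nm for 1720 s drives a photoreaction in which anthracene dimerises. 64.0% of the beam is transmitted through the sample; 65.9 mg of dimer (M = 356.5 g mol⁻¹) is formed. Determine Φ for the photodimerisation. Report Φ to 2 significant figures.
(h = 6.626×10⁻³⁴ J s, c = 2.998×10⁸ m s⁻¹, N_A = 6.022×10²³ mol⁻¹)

Φ = 0.13

Product: 65.9 mg / 356.5 g mol⁻¹ = 1.849×10⁻⁴ mol.
Photon energy at 361 nm: hc/λ = (6.626×10⁻³⁴)(2.998×10⁸)/(361×10⁻⁹) = 5.503×10⁻¹⁹ J.
Energy delivered: (0.758 W)(1720 s) = 1304 J.
Photons incident: 1304 / 5.503×10⁻¹⁹ = 2.370×10²¹, i.e. 2.370×10²¹/6.022×10²³ = 0.003936 mol.
Fraction absorbed: 1 − 64.0/100 = 0.3600.
Photons absorbed: 0.3600 × 0.003936 = 0.001417 mol.
Φ = 1.849×10⁻⁴ mol / 0.001417 mol photons = 0.13.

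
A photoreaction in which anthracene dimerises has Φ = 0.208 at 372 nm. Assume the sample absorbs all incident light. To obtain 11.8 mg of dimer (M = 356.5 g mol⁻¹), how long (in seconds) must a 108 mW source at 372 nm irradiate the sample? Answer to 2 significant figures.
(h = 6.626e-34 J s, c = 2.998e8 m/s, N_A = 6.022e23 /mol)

t ≈ 470 s

Product: 11.8 mg / 356.5 g mol⁻¹ = 3.310e-5 mol.
Photons that must be absorbed: 3.310e-5 / 0.208 = 1.591e-4 mol.
Photon energy: hc/λ = 5.340e-19 J; per mole, 3.216e5 J mol⁻¹.
Energy required: 1.591e-4 × 3.216e5 = 51.17 J.
Time: 51.17 J / 0.108 W = 470 s.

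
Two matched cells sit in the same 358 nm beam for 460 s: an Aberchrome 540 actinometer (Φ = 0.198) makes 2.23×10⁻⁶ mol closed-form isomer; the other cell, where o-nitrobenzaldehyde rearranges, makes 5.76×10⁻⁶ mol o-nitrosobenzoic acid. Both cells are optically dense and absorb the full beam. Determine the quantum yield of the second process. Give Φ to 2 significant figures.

Φ = 0.51

Photons absorbed by the actinometer: 2.23×10⁻⁶ / 0.198 = 1.126×10⁻⁵ mol.
Φ(unknown) = 5.76×10⁻⁶ / 1.126×10⁻⁵ = 0.51.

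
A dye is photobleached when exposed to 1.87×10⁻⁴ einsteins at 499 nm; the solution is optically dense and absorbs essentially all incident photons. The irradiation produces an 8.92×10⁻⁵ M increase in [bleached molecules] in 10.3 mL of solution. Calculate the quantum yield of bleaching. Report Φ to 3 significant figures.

Product: (8.92×10⁻⁵ M)(0.0103 L) = 9.188×10⁻⁷ mol.
Φ = 9.188×10⁻⁷ mol / 1.87×10⁻⁴ mol photons = 0.00491.

Φ = 0.00491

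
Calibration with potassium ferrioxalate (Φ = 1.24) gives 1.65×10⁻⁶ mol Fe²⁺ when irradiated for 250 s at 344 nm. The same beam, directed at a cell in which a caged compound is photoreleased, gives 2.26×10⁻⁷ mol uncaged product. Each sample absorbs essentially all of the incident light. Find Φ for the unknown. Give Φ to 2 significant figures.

Photons absorbed by the actinometer: 1.65×10⁻⁶ / 1.24 = 1.331×10⁻⁶ mol.
Φ(unknown) = 2.26×10⁻⁷ / 1.331×10⁻⁶ = 0.17.

Φ = 0.17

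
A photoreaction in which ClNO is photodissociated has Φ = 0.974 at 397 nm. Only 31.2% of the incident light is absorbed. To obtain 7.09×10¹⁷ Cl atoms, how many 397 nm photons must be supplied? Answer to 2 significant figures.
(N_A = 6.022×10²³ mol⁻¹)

Product: 7.09×10¹⁷ / 6.022×10²³ = 1.177×10⁻⁶ mol.
Photons that must be absorbed: 1.177×10⁻⁶ / 0.974 = 1.208×10⁻⁶ mol.
Incident photons needed: 1.208×10⁻⁶ / 0.312 = 3.872×10⁻⁶ mol.
Photon count: 3.872×10⁻⁶ × 6.022×10²³ = 2.3×10¹⁸.

2.3×10¹⁸ photons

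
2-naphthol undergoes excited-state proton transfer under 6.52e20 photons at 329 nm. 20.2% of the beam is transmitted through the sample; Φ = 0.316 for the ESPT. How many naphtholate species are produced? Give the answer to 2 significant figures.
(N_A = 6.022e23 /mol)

1.6e20 species

Moles of photons: 6.52e20 / 6.022e23 = 0.001083 mol.
Fraction absorbed: 1 − 20.2/100 = 0.7980.
Photons absorbed: 0.7980 × 0.001083 = 8.642e-4 mol.
Product: Φ × n_abs = 0.316 × 8.642e-4 = 2.731e-4 mol.
As a count: 2.731e-4 × 6.022e23 = 1.6e20.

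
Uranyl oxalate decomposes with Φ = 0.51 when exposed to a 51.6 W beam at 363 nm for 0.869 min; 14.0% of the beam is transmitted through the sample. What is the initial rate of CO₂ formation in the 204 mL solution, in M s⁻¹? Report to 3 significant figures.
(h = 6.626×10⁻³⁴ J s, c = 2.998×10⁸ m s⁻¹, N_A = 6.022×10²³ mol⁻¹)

3.37×10⁻⁴ M s⁻¹

Photon energy at 363 nm: hc/λ = (6.626×10⁻³⁴)(2.998×10⁸)/(363×10⁻⁹) = 5.472×10⁻¹⁹ J.
Energy delivered: (51.6 W)(52.14 s) = 2690 J.
Photons incident: 2690 / 5.472×10⁻¹⁹ = 4.916×10²¹, i.e. 4.916×10²¹/6.022×10²³ = 0.008163 mol.
Fraction absorbed: 1 − 14.0/100 = 0.8600.
Photons absorbed: 0.8600 × 0.008163 = 0.007020 mol.
Product formed: 0.51 × 0.007020 = 0.003580 mol.
Rate: 0.003580 mol / (52.14 s × 0.204 L) = 3.37×10⁻⁴ M s⁻¹.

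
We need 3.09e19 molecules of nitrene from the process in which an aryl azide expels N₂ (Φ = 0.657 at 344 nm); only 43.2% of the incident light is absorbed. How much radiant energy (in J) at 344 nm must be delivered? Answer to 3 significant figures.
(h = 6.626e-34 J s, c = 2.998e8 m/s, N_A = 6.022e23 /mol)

Product: 3.09e19 / 6.022e23 = 5.131e-5 mol.
Photons that must be absorbed: 5.131e-5 / 0.657 = 7.810e-5 mol.
Incident photons needed: 7.810e-5 / 0.432 = 1.808e-4 mol.
Photon energy: hc/λ = 5.775e-19 J; per mole, 3.478e5 J mol⁻¹.
Energy required: 1.808e-4 × 3.478e5 = 62.9 J.

62.9 J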